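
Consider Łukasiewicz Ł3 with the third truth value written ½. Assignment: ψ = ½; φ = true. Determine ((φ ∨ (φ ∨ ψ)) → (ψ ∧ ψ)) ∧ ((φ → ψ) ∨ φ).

φ ∨ ψ = true ∨ ½ = true
φ ∨ (φ ∨ ψ) = true ∨ true = true
ψ ∧ ψ = ½ ∧ ½ = ½
(φ ∨ (φ ∨ ψ)) → (ψ ∧ ψ) = true → ½ = ½  [min(1, 1−1+½)]
φ → ψ = true → ½ = ½
(φ → ψ) ∨ φ = ½ ∨ true = true
((φ ∨ (φ ∨ ψ)) → (ψ ∧ ψ)) ∧ ((φ → ψ) ∨ φ) = ½ ∧ true = ½

½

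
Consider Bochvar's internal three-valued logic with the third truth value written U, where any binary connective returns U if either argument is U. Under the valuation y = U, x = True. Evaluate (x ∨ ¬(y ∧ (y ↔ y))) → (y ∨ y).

U

y ↔ y = U ↔ U = U
y ∧ (y ↔ y) = U ∧ U = U
¬(y ∧ (y ↔ y)) = ¬U = U
x ∨ ¬(y ∧ (y ↔ y)) = True ∨ U = U
y ∨ y = U ∨ U = U
(x ∨ ¬(y ∧ (y ↔ y))) → (y ∨ y) = U → U = U  [any arg is the third value ⇒ result is the third value]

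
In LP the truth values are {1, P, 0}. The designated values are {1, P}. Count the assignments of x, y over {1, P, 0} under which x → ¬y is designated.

Of the 9 assignments, 8 give a value in {1, P}.

8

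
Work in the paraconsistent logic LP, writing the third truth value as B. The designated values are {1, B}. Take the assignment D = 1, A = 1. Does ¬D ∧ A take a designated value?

No

¬D = ¬1 = 0
¬D ∧ A = 0 ∧ 1 = 0
0 ∉ {1, B}.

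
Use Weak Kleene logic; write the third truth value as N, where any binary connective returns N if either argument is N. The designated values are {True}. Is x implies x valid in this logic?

Countermodel: x=N gives N, which is not designated.

No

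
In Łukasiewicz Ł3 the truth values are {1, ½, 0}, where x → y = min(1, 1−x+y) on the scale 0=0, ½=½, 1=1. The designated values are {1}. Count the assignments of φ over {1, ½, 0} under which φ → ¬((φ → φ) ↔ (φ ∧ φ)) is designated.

φ=1: 0 ·
φ=½: 1 ✓
φ=0: 1 ✓

2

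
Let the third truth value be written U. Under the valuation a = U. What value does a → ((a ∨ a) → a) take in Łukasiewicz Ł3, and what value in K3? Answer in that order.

⊤; U

In Łukasiewicz Ł3: a ∨ a = U ∨ U = U
(a ∨ a) → a = U → U = ⊤
a → ((a ∨ a) → a) = U → ⊤ = ⊤
In K3: a ∨ a = U ∨ U = U
(a ∨ a) → a = U → U = U  [¬U ∨ U]
a → ((a ∨ a) → a) = U → U = U
They differ because Łukasiewicz Ł3 and K3 treat U differently under implication.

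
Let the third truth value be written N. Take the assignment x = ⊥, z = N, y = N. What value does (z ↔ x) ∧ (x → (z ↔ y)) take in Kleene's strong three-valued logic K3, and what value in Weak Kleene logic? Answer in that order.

In Kleene's strong three-valued logic K3: z ↔ x = N ↔ ⊥ = N
z ↔ y = N ↔ N = N
x → (z ↔ y) = ⊥ → N = ⊤  [¬⊥ ∨ N]
(z ↔ x) ∧ (x → (z ↔ y)) = N ∧ ⊤ = N
In Weak Kleene logic: z ↔ x = N ↔ ⊥ = N
z ↔ y = N ↔ N = N
x → (z ↔ y) = ⊥ → N = N  [any arg is the third value ⇒ result is the third value]
(z ↔ x) ∧ (x → (z ↔ y)) = N ∧ N = N

N; N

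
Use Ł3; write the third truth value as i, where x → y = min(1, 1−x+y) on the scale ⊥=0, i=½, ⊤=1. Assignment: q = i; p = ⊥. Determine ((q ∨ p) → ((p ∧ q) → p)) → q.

i

q ∨ p = i ∨ ⊥ = i
p ∧ q = ⊥ ∧ i = ⊥
(p ∧ q) → p = ⊥ → ⊥ = ⊤
(q ∨ p) → ((p ∧ q) → p) = i → ⊤ = ⊤  [min(1, 1−½+1)]
((q ∨ p) → ((p ∧ q) → p)) → q = ⊤ → i = i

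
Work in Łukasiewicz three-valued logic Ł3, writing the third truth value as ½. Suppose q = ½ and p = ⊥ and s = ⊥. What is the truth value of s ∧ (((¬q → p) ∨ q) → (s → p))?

⊥

¬q = ¬½ = ½
¬q → p = ½ → ⊥ = ½  [min(1, 1−½+0)]
(¬q → p) ∨ q = ½ ∨ ½ = ½
s → p = ⊥ → ⊥ = ⊤
((¬q → p) ∨ q) → (s → p) = ½ → ⊤ = ⊤
s ∧ (((¬q → p) ∨ q) → (s → p)) = ⊥ ∧ ⊤ = ⊥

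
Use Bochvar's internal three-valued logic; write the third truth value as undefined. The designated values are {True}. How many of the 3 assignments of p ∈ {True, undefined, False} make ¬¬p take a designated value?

p=True: True ✓
p=undefined: undefined ·
p=False: False ·

1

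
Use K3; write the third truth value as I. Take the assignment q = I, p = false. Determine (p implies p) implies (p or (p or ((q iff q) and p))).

p implies p = false implies false = true
q iff q = I iff I = I
(q iff q) and p = I and false = false
p or ((q iff q) and p) = false or false = false
p or (p or ((q iff q) and p)) = false or false = false
(p implies p) implies (p or (p or ((q iff q) and p))) = true implies false = false

false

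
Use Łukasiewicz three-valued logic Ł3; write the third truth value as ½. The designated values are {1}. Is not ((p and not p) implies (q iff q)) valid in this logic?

No

Countermodel: p=1, q=1 gives 0, which is not designated.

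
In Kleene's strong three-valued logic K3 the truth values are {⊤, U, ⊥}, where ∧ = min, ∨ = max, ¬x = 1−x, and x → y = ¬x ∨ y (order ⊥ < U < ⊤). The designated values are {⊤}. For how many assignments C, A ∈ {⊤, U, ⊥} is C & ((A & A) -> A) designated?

Designated under: (C=⊤, A=⊤); (C=⊤, A=⊥).

2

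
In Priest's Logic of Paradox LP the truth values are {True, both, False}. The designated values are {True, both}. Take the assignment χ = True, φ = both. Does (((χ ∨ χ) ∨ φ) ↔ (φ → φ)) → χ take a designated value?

χ ∨ χ = True ∨ True = True
(χ ∨ χ) ∨ φ = True ∨ both = True
φ → φ = both → both = both
((χ ∨ χ) ∨ φ) ↔ (φ → φ) = True ↔ both = both
(((χ ∨ χ) ∨ φ) ↔ (φ → φ)) → χ = both → True = True
True ∈ {True, both}.

Yes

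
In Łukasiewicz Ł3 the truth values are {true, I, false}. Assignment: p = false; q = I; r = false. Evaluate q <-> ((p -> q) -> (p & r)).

I

p -> q = false -> I = true
p & r = false & false = false
(p -> q) -> (p & r) = true -> false = false
q <-> ((p -> q) -> (p & r)) = I <-> false = I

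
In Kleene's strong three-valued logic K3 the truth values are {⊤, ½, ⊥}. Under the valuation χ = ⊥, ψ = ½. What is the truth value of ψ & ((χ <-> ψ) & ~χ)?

χ <-> ψ = ⊥ <-> ½ = ½
~χ = ~⊥ = ⊤
(χ <-> ψ) & ~χ = ½ & ⊤ = ½
ψ & ((χ <-> ψ) & ~χ) = ½ & ½ = ½

½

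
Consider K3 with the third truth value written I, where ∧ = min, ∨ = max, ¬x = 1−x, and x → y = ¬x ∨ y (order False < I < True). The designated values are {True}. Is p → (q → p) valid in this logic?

No

Countermodel: p=I, q=True gives I, which is not designated.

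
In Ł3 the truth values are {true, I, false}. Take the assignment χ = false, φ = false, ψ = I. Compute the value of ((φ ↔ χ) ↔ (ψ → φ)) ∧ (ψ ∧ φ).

false

φ ↔ χ = false ↔ false = true
ψ → φ = I → false = I  [min(1, 1−½+0)]
(φ ↔ χ) ↔ (ψ → φ) = true ↔ I = I
ψ ∧ φ = I ∧ false = false
((φ ↔ χ) ↔ (ψ → φ)) ∧ (ψ ∧ φ) = I ∧ false = false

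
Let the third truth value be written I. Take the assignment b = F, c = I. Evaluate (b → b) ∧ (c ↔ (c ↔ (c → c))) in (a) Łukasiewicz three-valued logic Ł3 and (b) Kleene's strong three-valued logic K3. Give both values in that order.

T; I

In Łukasiewicz three-valued logic Ł3: b → b = F → F = T
c → c = I → I = T  [min(1, 1−½+½)]
c ↔ (c → c) = I ↔ T = I
c ↔ (c ↔ (c → c)) = I ↔ I = T
(b → b) ∧ (c ↔ (c ↔ (c → c))) = T ∧ T = T
In Kleene's strong three-valued logic K3: b → b = F → F = T
c → c = I → I = I  [¬I ∨ I]
c ↔ (c → c) = I ↔ I = I
c ↔ (c ↔ (c → c)) = I ↔ I = I
(b → b) ∧ (c ↔ (c ↔ (c → c))) = T ∧ I = I
They differ because Łukasiewicz three-valued logic Ł3 and Kleene's strong three-valued logic K3 treat I differently under implication.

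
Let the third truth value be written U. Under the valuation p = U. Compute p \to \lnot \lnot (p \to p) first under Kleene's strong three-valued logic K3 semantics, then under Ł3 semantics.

In Kleene's strong three-valued logic K3: p \to p = U \to U = U
\lnot (p \to p) = \lnot U = U
\lnot \lnot (p \to p) = \lnot U = U
p \to \lnot \lnot (p \to p) = U \to U = U
In Ł3: p \to p = U \to U = True  [min(1, 1−½+½)]
\lnot (p \to p) = \lnot True = False
\lnot \lnot (p \to p) = \lnot False = True
p \to \lnot \lnot (p \to p) = U \to True = True
They differ because Kleene's strong three-valued logic K3 and Ł3 treat U differently under implication.

U; True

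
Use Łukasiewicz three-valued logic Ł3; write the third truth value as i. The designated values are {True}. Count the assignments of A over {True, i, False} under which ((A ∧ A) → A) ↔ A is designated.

1

A=True: True ✓
A=i: i ·
A=False: False ·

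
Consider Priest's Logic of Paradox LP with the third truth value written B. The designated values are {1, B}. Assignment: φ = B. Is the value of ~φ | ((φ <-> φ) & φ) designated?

Yes

~φ = ~B = B
φ <-> φ = B <-> B = B
(φ <-> φ) & φ = B & B = B
~φ | ((φ <-> φ) & φ) = B | B = B
B ∈ {1, B}.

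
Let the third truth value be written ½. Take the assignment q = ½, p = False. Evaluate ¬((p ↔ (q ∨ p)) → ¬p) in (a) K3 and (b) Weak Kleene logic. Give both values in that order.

False; ½

In K3: q ∨ p = ½ ∨ False = ½
p ↔ (q ∨ p) = False ↔ ½ = ½
¬p = ¬False = True
(p ↔ (q ∨ p)) → ¬p = ½ → True = True  [¬½ ∨ True]
¬((p ↔ (q ∨ p)) → ¬p) = ¬True = False
In Weak Kleene logic: q ∨ p = ½ ∨ False = ½
p ↔ (q ∨ p) = False ↔ ½ = ½
¬p = ¬False = True
(p ↔ (q ∨ p)) → ¬p = ½ → True = ½  [any arg is the third value ⇒ result is the third value]
¬((p ↔ (q ∨ p)) → ¬p) = ¬½ = ½
They differ because K3 and Weak Kleene logic treat ½ differently under the binary connectives.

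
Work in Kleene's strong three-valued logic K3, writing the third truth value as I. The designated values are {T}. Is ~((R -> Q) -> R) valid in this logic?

No

Countermodel: R=T, Q=T gives F, which is not designated.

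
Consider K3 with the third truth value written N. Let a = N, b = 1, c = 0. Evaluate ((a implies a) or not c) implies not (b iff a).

N

a implies a = N implies N = N
not c = not 0 = 1
(a implies a) or not c = N or 1 = 1
b iff a = 1 iff N = N
not (b iff a) = not N = N
((a implies a) or not c) implies not (b iff a) = 1 implies N = N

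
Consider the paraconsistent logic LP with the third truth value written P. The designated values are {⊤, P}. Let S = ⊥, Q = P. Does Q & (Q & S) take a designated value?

No

Q & S = P & ⊥ = ⊥
Q & (Q & S) = P & ⊥ = ⊥
⊥ ∉ {⊤, P}.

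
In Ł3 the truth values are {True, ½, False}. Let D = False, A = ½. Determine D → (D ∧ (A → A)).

A → A = ½ → ½ = True  [min(1, 1−½+½)]
D ∧ (A → A) = False ∧ True = False
D → (D ∧ (A → A)) = False → False = True

True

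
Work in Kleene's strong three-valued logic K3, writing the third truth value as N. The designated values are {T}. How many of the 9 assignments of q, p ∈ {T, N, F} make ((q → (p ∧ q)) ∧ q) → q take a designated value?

Of the 9 assignments, 6 give a value in {T}.

6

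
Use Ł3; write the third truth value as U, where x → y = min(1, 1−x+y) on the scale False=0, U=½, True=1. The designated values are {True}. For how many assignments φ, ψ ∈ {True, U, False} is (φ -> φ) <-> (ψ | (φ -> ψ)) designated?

6

Of the 9 assignments, 6 give a value in {True}.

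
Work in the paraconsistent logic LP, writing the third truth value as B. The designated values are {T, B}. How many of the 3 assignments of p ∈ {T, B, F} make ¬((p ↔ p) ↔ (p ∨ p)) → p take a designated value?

p=T: T ✓
p=B: B ✓
p=F: F ·

2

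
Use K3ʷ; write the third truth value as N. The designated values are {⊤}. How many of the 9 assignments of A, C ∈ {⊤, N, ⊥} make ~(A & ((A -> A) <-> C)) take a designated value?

3

Designated under: (A=⊤, C=⊥); (A=⊥, C=⊤); (A=⊥, C=⊥).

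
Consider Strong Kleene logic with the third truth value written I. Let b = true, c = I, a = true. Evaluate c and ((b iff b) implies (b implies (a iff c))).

b iff b = true iff true = true
a iff c = true iff I = I
b implies (a iff c) = true implies I = I  [not true or I]
(b iff b) implies (b implies (a iff c)) = true implies I = I
c and ((b iff b) implies (b implies (a iff c))) = I and I = I

I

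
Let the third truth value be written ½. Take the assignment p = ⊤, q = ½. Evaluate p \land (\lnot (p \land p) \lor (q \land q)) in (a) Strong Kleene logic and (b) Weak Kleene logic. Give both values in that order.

½; ½

In Strong Kleene logic: p \land p = ⊤ \land ⊤ = ⊤
\lnot (p \land p) = \lnot ⊤ = ⊥
q \land q = ½ \land ½ = ½
\lnot (p \land p) \lor (q \land q) = ⊥ \lor ½ = ½
p \land (\lnot (p \land p) \lor (q \land q)) = ⊤ \land ½ = ½
In Weak Kleene logic: p \land p = ⊤ \land ⊤ = ⊤
\lnot (p \land p) = \lnot ⊤ = ⊥
q \land q = ½ \land ½ = ½
\lnot (p \land p) \lor (q \land q) = ⊥ \lor ½ = ½
p \land (\lnot (p \land p) \lor (q \land q)) = ⊤ \land ½ = ½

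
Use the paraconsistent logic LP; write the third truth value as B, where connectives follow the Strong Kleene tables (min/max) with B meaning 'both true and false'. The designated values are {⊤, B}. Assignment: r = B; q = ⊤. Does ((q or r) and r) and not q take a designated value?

q or r = ⊤ or B = ⊤
(q or r) and r = ⊤ and B = B
not q = not ⊤ = ⊥
((q or r) and r) and not q = B and ⊥ = ⊥
⊥ ∉ {⊤, B}.

No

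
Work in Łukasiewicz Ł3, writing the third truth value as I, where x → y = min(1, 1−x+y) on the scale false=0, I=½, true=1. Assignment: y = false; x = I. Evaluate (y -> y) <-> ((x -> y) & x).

y -> y = false -> false = true
x -> y = I -> false = I
(x -> y) & x = I & I = I
(y -> y) <-> ((x -> y) & x) = true <-> I = I

I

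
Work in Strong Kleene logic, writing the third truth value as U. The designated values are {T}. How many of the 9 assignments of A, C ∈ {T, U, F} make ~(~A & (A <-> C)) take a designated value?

4

Designated under: (A=T, C=T); (A=T, C=U); (A=T, C=F); (A=F, C=T).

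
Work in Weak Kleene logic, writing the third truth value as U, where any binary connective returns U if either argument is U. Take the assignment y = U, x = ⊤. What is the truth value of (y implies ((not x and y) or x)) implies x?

U

not x = not ⊤ = ⊥
not x and y = ⊥ and U = U
(not x and y) or x = U or ⊤ = U
y implies ((not x and y) or x) = U implies U = U  [any arg is the third value ⇒ result is the third value]
(y implies ((not x and y) or x)) implies x = U implies ⊤ = U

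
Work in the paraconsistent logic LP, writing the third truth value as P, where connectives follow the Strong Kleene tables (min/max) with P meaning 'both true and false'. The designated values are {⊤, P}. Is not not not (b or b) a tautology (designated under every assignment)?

Countermodel: b=⊤ gives ⊥, which is not designated.

No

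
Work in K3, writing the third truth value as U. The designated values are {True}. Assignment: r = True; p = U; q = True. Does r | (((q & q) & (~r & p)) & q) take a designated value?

Yes

q & q = True & True = True
~r = ~True = False
~r & p = False & U = False
(q & q) & (~r & p) = True & False = False
((q & q) & (~r & p)) & q = False & True = False
r | (((q & q) & (~r & p)) & q) = True | False = True
True ∈ {True}.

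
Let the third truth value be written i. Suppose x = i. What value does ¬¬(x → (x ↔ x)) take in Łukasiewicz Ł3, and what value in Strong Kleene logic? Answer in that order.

True; i

In Łukasiewicz Ł3: x ↔ x = i ↔ i = True
x → (x ↔ x) = i → True = True
¬(x → (x ↔ x)) = ¬True = False
¬¬(x → (x ↔ x)) = ¬False = True
In Strong Kleene logic: x ↔ x = i ↔ i = i
x → (x ↔ x) = i → i = i
¬(x → (x ↔ x)) = ¬i = i
¬¬(x → (x ↔ x)) = ¬i = i
They differ because Łukasiewicz Ł3 and Strong Kleene logic treat i differently under implication.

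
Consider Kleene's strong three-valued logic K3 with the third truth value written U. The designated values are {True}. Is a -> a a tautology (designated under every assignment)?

No

Countermodel: a=U gives U, which is not designated.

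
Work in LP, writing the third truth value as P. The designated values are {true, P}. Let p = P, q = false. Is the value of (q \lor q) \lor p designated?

Yes

q \lor q = false \lor false = false
(q \lor q) \lor p = false \lor P = P
P ∈ {true, P}.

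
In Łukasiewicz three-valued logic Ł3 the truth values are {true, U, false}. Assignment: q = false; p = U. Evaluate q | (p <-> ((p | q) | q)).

true

p | q = U | false = U
(p | q) | q = U | false = U
p <-> ((p | q) | q) = U <-> U = true
q | (p <-> ((p | q) | q)) = false | true = true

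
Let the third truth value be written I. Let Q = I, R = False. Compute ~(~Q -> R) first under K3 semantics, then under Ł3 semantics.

I; I

In K3: ~Q = ~I = I
~Q -> R = I -> False = I  [~I | False]
~(~Q -> R) = ~I = I
In Ł3: ~Q = ~I = I
~Q -> R = I -> False = I
~(~Q -> R) = ~I = I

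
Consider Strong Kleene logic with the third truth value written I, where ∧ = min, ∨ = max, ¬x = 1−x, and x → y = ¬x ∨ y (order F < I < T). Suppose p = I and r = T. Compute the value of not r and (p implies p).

F

not r = not T = F
p implies p = I implies I = I  [not I or I]
not r and (p implies p) = F and I = F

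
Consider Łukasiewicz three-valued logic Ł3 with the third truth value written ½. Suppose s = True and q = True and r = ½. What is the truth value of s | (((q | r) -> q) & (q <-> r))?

q | r = True | ½ = True
(q | r) -> q = True -> True = True
q <-> r = True <-> ½ = ½  [1 − |1−½|]
((q | r) -> q) & (q <-> r) = True & ½ = ½
s | (((q | r) -> q) & (q <-> r)) = True | ½ = True

True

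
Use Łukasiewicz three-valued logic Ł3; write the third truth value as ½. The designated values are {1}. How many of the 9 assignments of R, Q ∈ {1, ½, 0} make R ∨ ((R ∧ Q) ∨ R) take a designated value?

Designated under: (R=1, Q=1); (R=1, Q=½); (R=1, Q=0).

3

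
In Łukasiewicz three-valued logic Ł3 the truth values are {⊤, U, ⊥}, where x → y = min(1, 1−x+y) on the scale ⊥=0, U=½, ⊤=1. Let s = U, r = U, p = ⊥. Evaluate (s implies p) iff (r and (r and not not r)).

s implies p = U implies ⊥ = U  [min(1, 1−½+0)]
not r = not U = U
not not r = not U = U
r and not not r = U and U = U
r and (r and not not r) = U and U = U
(s implies p) iff (r and (r and not not r)) = U iff U = ⊤

⊤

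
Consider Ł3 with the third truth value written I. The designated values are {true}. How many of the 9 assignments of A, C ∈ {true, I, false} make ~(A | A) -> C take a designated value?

6

Of the 9 assignments, 6 give a value in {true}.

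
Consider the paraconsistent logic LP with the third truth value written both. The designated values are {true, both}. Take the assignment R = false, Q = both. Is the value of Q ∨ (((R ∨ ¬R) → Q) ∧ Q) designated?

¬R = ¬false = true
R ∨ ¬R = false ∨ true = true
(R ∨ ¬R) → Q = true → both = both
((R ∨ ¬R) → Q) ∧ Q = both ∧ both = both
Q ∨ (((R ∨ ¬R) → Q) ∧ Q) = both ∨ both = both
both ∈ {true, both}.

Yes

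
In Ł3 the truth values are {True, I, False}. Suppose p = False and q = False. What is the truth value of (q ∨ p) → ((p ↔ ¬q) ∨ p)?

True

q ∨ p = False ∨ False = False
¬q = ¬False = True
p ↔ ¬q = False ↔ True = False
(p ↔ ¬q) ∨ p = False ∨ False = False
(q ∨ p) → ((p ↔ ¬q) ∨ p) = False → False = True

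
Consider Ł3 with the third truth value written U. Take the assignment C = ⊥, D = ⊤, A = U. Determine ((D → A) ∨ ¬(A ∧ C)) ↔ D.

D → A = ⊤ → U = U  [min(1, 1−1+½)]
A ∧ C = U ∧ ⊥ = ⊥
¬(A ∧ C) = ¬⊥ = ⊤
(D → A) ∨ ¬(A ∧ C) = U ∨ ⊤ = ⊤
((D → A) ∨ ¬(A ∧ C)) ↔ D = ⊤ ↔ ⊤ = ⊤

⊤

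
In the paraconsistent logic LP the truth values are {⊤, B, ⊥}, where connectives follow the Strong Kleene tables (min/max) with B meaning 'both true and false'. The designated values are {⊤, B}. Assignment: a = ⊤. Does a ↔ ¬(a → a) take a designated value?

No

a → a = ⊤ → ⊤ = ⊤
¬(a → a) = ¬⊤ = ⊥
a ↔ ¬(a → a) = ⊤ ↔ ⊥ = ⊥
⊥ ∉ {⊤, B}.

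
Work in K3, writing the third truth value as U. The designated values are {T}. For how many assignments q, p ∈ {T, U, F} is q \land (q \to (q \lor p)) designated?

Designated under: (q=T, p=T); (q=T, p=U); (q=T, p=F).

3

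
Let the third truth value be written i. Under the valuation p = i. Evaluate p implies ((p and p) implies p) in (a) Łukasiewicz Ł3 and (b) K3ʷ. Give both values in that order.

In Łukasiewicz Ł3: p and p = i and i = i
(p and p) implies p = i implies i = True  [min(1, 1−½+½)]
p implies ((p and p) implies p) = i implies True = True
In K3ʷ: p and p = i and i = i
(p and p) implies p = i implies i = i  [any arg is the third value ⇒ result is the third value]
p implies ((p and p) implies p) = i implies i = i
They differ because Łukasiewicz Ł3 and K3ʷ treat i differently under the binary connectives.

True; i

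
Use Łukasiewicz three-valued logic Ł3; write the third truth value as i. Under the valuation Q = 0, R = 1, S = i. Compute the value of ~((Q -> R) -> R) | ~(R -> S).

i

Q -> R = 0 -> 1 = 1
(Q -> R) -> R = 1 -> 1 = 1
~((Q -> R) -> R) = ~1 = 0
R -> S = 1 -> i = i  [min(1, 1−1+½)]
~(R -> S) = ~i = i
~((Q -> R) -> R) | ~(R -> S) = 0 | i = i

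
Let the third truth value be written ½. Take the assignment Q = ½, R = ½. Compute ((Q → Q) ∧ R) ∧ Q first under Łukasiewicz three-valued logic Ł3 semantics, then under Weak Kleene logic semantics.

In Łukasiewicz three-valued logic Ł3: Q → Q = ½ → ½ = T
(Q → Q) ∧ R = T ∧ ½ = ½
((Q → Q) ∧ R) ∧ Q = ½ ∧ ½ = ½
In Weak Kleene logic: Q → Q = ½ → ½ = ½  [any arg is the third value ⇒ result is the third value]
(Q → Q) ∧ R = ½ ∧ ½ = ½
((Q → Q) ∧ R) ∧ Q = ½ ∧ ½ = ½

½; ½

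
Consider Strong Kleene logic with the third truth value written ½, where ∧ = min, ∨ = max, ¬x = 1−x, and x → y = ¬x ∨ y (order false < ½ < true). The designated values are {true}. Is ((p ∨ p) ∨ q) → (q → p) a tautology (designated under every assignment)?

Countermodel: p=½, q=true gives ½, which is not designated.

No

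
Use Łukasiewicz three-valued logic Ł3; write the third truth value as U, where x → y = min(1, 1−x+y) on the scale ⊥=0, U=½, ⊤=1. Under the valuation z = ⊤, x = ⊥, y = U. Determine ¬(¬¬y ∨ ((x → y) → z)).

¬y = ¬U = U
¬¬y = ¬U = U
x → y = ⊥ → U = ⊤  [min(1, 1−0+½)]
(x → y) → z = ⊤ → ⊤ = ⊤
¬¬y ∨ ((x → y) → z) = U ∨ ⊤ = ⊤
¬(¬¬y ∨ ((x → y) → z)) = ¬⊤ = ⊥

⊥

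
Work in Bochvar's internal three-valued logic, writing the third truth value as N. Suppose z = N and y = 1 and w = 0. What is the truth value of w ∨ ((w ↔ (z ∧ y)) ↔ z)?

z ∧ y = N ∧ 1 = N
w ↔ (z ∧ y) = 0 ↔ N = N
(w ↔ (z ∧ y)) ↔ z = N ↔ N = N
w ∨ ((w ↔ (z ∧ y)) ↔ z) = 0 ∨ N = N

N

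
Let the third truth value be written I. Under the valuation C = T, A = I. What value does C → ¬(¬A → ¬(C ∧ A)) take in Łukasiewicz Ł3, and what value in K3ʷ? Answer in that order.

In Łukasiewicz Ł3: ¬A = ¬I = I
C ∧ A = T ∧ I = I
¬(C ∧ A) = ¬I = I
¬A → ¬(C ∧ A) = I → I = T  [min(1, 1−½+½)]
¬(¬A → ¬(C ∧ A)) = ¬T = F
C → ¬(¬A → ¬(C ∧ A)) = T → F = F
In K3ʷ: ¬A = ¬I = I
C ∧ A = T ∧ I = I
¬(C ∧ A) = ¬I = I
¬A → ¬(C ∧ A) = I → I = I
¬(¬A → ¬(C ∧ A)) = ¬I = I
C → ¬(¬A → ¬(C ∧ A)) = T → I = I
They differ because Łukasiewicz Ł3 and K3ʷ treat I differently under the binary connectives.

F; I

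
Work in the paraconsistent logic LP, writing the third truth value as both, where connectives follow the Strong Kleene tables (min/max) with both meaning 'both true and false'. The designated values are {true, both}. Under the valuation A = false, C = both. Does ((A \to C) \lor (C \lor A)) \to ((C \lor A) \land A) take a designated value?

No

A \to C = false \to both = true  [\lnot false \lor both]
C \lor A = both \lor false = both
(A \to C) \lor (C \lor A) = true \lor both = true
C \lor A = both \lor false = both
(C \lor A) \land A = both \land false = false
((A \to C) \lor (C \lor A)) \to ((C \lor A) \land A) = true \to false = false
false ∉ {true, both}.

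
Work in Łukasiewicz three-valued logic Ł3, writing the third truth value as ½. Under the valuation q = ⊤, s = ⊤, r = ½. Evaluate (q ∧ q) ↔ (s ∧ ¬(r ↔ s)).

q ∧ q = ⊤ ∧ ⊤ = ⊤
r ↔ s = ½ ↔ ⊤ = ½
¬(r ↔ s) = ¬½ = ½
s ∧ ¬(r ↔ s) = ⊤ ∧ ½ = ½
(q ∧ q) ↔ (s ∧ ¬(r ↔ s)) = ⊤ ↔ ½ = ½

½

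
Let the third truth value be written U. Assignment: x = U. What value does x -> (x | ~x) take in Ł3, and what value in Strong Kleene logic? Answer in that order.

True; U

In Ł3: ~x = ~U = U
x | ~x = U | U = U
x -> (x | ~x) = U -> U = True  [min(1, 1−½+½)]
In Strong Kleene logic: ~x = ~U = U
x | ~x = U | U = U
x -> (x | ~x) = U -> U = U
They differ because Ł3 and Strong Kleene logic treat U differently under implication.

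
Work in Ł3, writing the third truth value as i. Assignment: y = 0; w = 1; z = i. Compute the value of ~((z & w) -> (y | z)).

z & w = i & 1 = i
y | z = 0 | i = i
(z & w) -> (y | z) = i -> i = 1  [min(1, 1−½+½)]
~((z & w) -> (y | z)) = ~1 = 0

0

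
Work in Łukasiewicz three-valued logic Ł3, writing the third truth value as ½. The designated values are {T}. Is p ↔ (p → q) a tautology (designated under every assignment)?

Countermodel: p=T, q=½ gives ½, which is not designated.

No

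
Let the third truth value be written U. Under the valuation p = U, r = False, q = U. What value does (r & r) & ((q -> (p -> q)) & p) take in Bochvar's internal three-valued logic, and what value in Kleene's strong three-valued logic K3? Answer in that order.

In Bochvar's internal three-valued logic: r & r = False & False = False
p -> q = U -> U = U  [any arg is the third value ⇒ result is the third value]
q -> (p -> q) = U -> U = U
(q -> (p -> q)) & p = U & U = U
(r & r) & ((q -> (p -> q)) & p) = False & U = U
In Kleene's strong three-valued logic K3: r & r = False & False = False
p -> q = U -> U = U  [~U | U]
q -> (p -> q) = U -> U = U
(q -> (p -> q)) & p = U & U = U
(r & r) & ((q -> (p -> q)) & p) = False & U = False
They differ because Bochvar's internal three-valued logic and Kleene's strong three-valued logic K3 treat U differently under the binary connectives.

U; False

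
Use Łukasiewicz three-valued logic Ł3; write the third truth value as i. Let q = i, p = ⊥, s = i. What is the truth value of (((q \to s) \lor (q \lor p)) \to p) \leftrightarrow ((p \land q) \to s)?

⊥

q \to s = i \to i = ⊤  [min(1, 1−½+½)]
q \lor p = i \lor ⊥ = i
(q \to s) \lor (q \lor p) = ⊤ \lor i = ⊤
((q \to s) \lor (q \lor p)) \to p = ⊤ \to ⊥ = ⊥
p \land q = ⊥ \land i = ⊥
(p \land q) \to s = ⊥ \to i = ⊤
(((q \to s) \lor (q \lor p)) \to p) \leftrightarrow ((p \land q) \to s) = ⊥ \leftrightarrow ⊤ = ⊥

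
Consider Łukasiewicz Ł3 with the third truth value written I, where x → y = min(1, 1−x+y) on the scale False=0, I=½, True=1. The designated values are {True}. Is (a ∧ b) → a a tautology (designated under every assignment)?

Every assignment of a, b over {True, I, False} gives a value in {True}.
In particular, with a=I, b=I: (a ∧ b) → a = True.

Yes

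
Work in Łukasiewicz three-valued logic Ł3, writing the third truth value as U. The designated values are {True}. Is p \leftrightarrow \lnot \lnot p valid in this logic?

Yes

Every assignment of p over {True, U, False} gives a value in {True}.
In particular, with p=U: p \leftrightarrow \lnot \lnot p = True.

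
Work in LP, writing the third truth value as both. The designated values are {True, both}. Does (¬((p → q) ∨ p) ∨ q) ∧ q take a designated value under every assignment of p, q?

Countermodel: p=True, q=False gives False, which is not designated.

No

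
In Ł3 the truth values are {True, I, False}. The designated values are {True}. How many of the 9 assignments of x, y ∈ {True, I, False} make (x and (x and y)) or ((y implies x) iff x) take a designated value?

Of the 9 assignments, 5 give a value in {True}.

5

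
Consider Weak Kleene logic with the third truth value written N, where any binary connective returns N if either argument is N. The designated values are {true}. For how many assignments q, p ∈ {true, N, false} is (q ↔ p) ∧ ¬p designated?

1

Designated under: (q=false, p=false).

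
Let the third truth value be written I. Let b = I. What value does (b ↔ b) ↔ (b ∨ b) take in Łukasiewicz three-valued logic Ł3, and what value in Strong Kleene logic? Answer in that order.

In Łukasiewicz three-valued logic Ł3: b ↔ b = I ↔ I = T
b ∨ b = I ∨ I = I
(b ↔ b) ↔ (b ∨ b) = T ↔ I = I
In Strong Kleene logic: b ↔ b = I ↔ I = I
b ∨ b = I ∨ I = I
(b ↔ b) ↔ (b ∨ b) = I ↔ I = I

I; I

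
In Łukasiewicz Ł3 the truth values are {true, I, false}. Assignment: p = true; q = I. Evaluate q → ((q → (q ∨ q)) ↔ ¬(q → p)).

I

q ∨ q = I ∨ I = I
q → (q ∨ q) = I → I = true  [min(1, 1−½+½)]
q → p = I → true = true
¬(q → p) = ¬true = false
(q → (q ∨ q)) ↔ ¬(q → p) = true ↔ false = false
q → ((q → (q ∨ q)) ↔ ¬(q → p)) = I → false = I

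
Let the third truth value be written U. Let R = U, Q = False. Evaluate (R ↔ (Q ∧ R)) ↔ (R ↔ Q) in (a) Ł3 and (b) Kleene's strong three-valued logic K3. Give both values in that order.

True; U

In Ł3: Q ∧ R = False ∧ U = False
R ↔ (Q ∧ R) = U ↔ False = U  [1 − |½−0|]
R ↔ Q = U ↔ False = U
(R ↔ (Q ∧ R)) ↔ (R ↔ Q) = U ↔ U = True
In Kleene's strong three-valued logic K3: Q ∧ R = False ∧ U = False
R ↔ (Q ∧ R) = U ↔ False = U
R ↔ Q = U ↔ False = U
(R ↔ (Q ∧ R)) ↔ (R ↔ Q) = U ↔ U = U
They differ because Ł3 and Kleene's strong three-valued logic K3 treat U differently under implication.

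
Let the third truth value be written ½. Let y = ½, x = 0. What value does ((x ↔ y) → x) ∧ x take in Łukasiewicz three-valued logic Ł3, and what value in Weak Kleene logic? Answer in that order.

In Łukasiewicz three-valued logic Ł3: x ↔ y = 0 ↔ ½ = ½  [1 − |0−½|]
(x ↔ y) → x = ½ → 0 = ½
((x ↔ y) → x) ∧ x = ½ ∧ 0 = 0
In Weak Kleene logic: x ↔ y = 0 ↔ ½ = ½
(x ↔ y) → x = ½ → 0 = ½  [any arg is the third value ⇒ result is the third value]
((x ↔ y) → x) ∧ x = ½ ∧ 0 = ½
They differ because Łukasiewicz three-valued logic Ł3 and Weak Kleene logic treat ½ differently under the binary connectives.

0; ½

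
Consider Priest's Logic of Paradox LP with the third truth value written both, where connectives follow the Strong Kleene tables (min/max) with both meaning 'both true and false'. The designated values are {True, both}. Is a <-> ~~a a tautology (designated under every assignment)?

Yes

Every assignment of a over {True, both, False} gives a value in {True, both}.
In particular, with a=both: a <-> ~~a = both.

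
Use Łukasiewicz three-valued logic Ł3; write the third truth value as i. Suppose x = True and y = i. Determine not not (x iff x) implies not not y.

x iff x = True iff True = True
not (x iff x) = not True = False
not not (x iff x) = not False = True
not y = not i = i
not not y = not i = i
not not (x iff x) implies not not y = True implies i = i

i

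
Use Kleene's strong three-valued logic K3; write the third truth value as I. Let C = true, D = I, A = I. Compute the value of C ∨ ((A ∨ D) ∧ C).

true

A ∨ D = I ∨ I = I
(A ∨ D) ∧ C = I ∧ true = I
C ∨ ((A ∨ D) ∧ C) = true ∨ I = true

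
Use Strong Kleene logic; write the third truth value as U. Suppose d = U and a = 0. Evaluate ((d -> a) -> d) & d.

U

d -> a = U -> 0 = U
(d -> a) -> d = U -> U = U
((d -> a) -> d) & d = U & U = U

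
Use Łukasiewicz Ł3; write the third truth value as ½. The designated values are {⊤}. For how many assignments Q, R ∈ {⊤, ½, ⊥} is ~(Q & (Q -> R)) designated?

Designated under: (Q=⊤, R=⊥); (Q=⊥, R=⊤); (Q=⊥, R=½); (Q=⊥, R=⊥).

4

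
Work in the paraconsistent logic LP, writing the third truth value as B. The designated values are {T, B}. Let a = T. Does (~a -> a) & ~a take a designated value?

No

~a = ~T = F
~a -> a = F -> T = T
~a = ~T = F
(~a -> a) & ~a = T & F = F
F ∉ {T, B}.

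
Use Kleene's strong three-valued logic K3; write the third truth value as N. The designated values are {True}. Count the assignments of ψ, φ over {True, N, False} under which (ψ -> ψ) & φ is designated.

2

Designated under: (ψ=True, φ=True); (ψ=False, φ=True).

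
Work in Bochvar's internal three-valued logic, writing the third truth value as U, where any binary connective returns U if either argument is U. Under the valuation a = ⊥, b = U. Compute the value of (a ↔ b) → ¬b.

U

a ↔ b = ⊥ ↔ U = U
¬b = ¬U = U
(a ↔ b) → ¬b = U → U = U  [any arg is the third value ⇒ result is the third value]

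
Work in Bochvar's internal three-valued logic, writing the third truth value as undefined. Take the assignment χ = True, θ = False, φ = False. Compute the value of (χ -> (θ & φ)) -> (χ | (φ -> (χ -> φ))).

True

θ & φ = False & False = False
χ -> (θ & φ) = True -> False = False
χ -> φ = True -> False = False
φ -> (χ -> φ) = False -> False = True
χ | (φ -> (χ -> φ)) = True | True = True
(χ -> (θ & φ)) -> (χ | (φ -> (χ -> φ))) = False -> True = True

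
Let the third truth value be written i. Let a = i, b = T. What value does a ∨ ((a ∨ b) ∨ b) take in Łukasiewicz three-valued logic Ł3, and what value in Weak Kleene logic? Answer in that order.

In Łukasiewicz three-valued logic Ł3: a ∨ b = i ∨ T = T
(a ∨ b) ∨ b = T ∨ T = T
a ∨ ((a ∨ b) ∨ b) = i ∨ T = T
In Weak Kleene logic: a ∨ b = i ∨ T = i
(a ∨ b) ∨ b = i ∨ T = i
a ∨ ((a ∨ b) ∨ b) = i ∨ i = i
They differ because Łukasiewicz three-valued logic Ł3 and Weak Kleene logic treat i differently under the binary connectives.

T; i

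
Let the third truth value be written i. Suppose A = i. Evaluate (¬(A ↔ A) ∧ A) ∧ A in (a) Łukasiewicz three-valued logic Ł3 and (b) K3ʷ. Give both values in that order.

false; i

In Łukasiewicz three-valued logic Ł3: A ↔ A = i ↔ i = true  [1 − |½−½|]
¬(A ↔ A) = ¬true = false
¬(A ↔ A) ∧ A = false ∧ i = false
(¬(A ↔ A) ∧ A) ∧ A = false ∧ i = false
In K3ʷ: A ↔ A = i ↔ i = i
¬(A ↔ A) = ¬i = i
¬(A ↔ A) ∧ A = i ∧ i = i
(¬(A ↔ A) ∧ A) ∧ A = i ∧ i = i
They differ because Łukasiewicz three-valued logic Ł3 and K3ʷ treat i differently under the binary connectives.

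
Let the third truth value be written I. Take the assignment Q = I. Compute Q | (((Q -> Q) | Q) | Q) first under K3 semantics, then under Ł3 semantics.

In K3: Q -> Q = I -> I = I  [~I | I]
(Q -> Q) | Q = I | I = I
((Q -> Q) | Q) | Q = I | I = I
Q | (((Q -> Q) | Q) | Q) = I | I = I
In Ł3: Q -> Q = I -> I = True  [min(1, 1−½+½)]
(Q -> Q) | Q = True | I = True
((Q -> Q) | Q) | Q = True | I = True
Q | (((Q -> Q) | Q) | Q) = I | True = True
They differ because K3 and Ł3 treat I differently under implication.

I; True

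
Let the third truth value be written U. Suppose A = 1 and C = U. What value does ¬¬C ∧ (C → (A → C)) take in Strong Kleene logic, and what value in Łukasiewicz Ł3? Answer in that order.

In Strong Kleene logic: ¬C = ¬U = U
¬¬C = ¬U = U
A → C = 1 → U = U  [¬1 ∨ U]
C → (A → C) = U → U = U
¬¬C ∧ (C → (A → C)) = U ∧ U = U
In Łukasiewicz Ł3: ¬C = ¬U = U
¬¬C = ¬U = U
A → C = 1 → U = U  [min(1, 1−1+½)]
C → (A → C) = U → U = 1
¬¬C ∧ (C → (A → C)) = U ∧ 1 = U

U; U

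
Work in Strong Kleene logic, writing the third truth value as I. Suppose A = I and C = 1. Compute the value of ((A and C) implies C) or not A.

1

A and C = I and 1 = I
(A and C) implies C = I implies 1 = 1  [not I or 1]
not A = not I = I
((A and C) implies C) or not A = 1 or I = 1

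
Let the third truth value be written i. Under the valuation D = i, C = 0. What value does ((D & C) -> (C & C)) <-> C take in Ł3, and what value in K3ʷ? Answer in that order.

In Ł3: D & C = i & 0 = 0
C & C = 0 & 0 = 0
(D & C) -> (C & C) = 0 -> 0 = 1
((D & C) -> (C & C)) <-> C = 1 <-> 0 = 0
In K3ʷ: D & C = i & 0 = i
C & C = 0 & 0 = 0
(D & C) -> (C & C) = i -> 0 = i  [any arg is the third value ⇒ result is the third value]
((D & C) -> (C & C)) <-> C = i <-> 0 = i
They differ because Ł3 and K3ʷ treat i differently under the binary connectives.

0; i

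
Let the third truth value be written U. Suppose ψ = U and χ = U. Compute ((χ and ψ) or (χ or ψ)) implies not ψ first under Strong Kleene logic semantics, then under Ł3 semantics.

In Strong Kleene logic: χ and ψ = U and U = U
χ or ψ = U or U = U
(χ and ψ) or (χ or ψ) = U or U = U
not ψ = not U = U
((χ and ψ) or (χ or ψ)) implies not ψ = U implies U = U  [not U or U]
In Ł3: χ and ψ = U and U = U
χ or ψ = U or U = U
(χ and ψ) or (χ or ψ) = U or U = U
not ψ = not U = U
((χ and ψ) or (χ or ψ)) implies not ψ = U implies U = T
They differ because Strong Kleene logic and Ł3 treat U differently under implication.

U; T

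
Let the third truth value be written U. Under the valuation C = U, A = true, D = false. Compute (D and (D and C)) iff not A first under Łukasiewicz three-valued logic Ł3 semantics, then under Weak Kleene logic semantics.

true; U

In Łukasiewicz three-valued logic Ł3: D and C = false and U = false
D and (D and C) = false and false = false
not A = not true = false
(D and (D and C)) iff not A = false iff false = true
In Weak Kleene logic: D and C = false and U = U
D and (D and C) = false and U = U
not A = not true = false
(D and (D and C)) iff not A = U iff false = U
They differ because Łukasiewicz three-valued logic Ł3 and Weak Kleene logic treat U differently under the binary connectives.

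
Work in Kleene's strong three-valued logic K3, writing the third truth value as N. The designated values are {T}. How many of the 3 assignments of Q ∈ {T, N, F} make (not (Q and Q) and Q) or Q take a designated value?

1

Q=T: T ✓
Q=N: N ·
Q=F: F ·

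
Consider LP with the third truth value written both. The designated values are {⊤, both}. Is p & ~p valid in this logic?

No

Countermodel: p=⊤ gives ⊥, which is not designated.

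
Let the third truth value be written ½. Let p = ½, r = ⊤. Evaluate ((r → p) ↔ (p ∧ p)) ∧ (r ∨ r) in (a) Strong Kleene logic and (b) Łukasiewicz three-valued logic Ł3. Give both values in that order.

In Strong Kleene logic: r → p = ⊤ → ½ = ½
p ∧ p = ½ ∧ ½ = ½
(r → p) ↔ (p ∧ p) = ½ ↔ ½ = ½
r ∨ r = ⊤ ∨ ⊤ = ⊤
((r → p) ↔ (p ∧ p)) ∧ (r ∨ r) = ½ ∧ ⊤ = ½
In Łukasiewicz three-valued logic Ł3: r → p = ⊤ → ½ = ½  [min(1, 1−1+½)]
p ∧ p = ½ ∧ ½ = ½
(r → p) ↔ (p ∧ p) = ½ ↔ ½ = ⊤
r ∨ r = ⊤ ∨ ⊤ = ⊤
((r → p) ↔ (p ∧ p)) ∧ (r ∨ r) = ⊤ ∧ ⊤ = ⊤
They differ because Strong Kleene logic and Łukasiewicz three-valued logic Ł3 treat ½ differently under implication.

½; ⊤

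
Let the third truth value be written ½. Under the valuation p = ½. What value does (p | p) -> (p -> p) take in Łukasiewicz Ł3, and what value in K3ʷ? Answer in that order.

In Łukasiewicz Ł3: p | p = ½ | ½ = ½
p -> p = ½ -> ½ = 1  [min(1, 1−½+½)]
(p | p) -> (p -> p) = ½ -> 1 = 1
In K3ʷ: p | p = ½ | ½ = ½
p -> p = ½ -> ½ = ½  [any arg is the third value ⇒ result is the third value]
(p | p) -> (p -> p) = ½ -> ½ = ½
They differ because Łukasiewicz Ł3 and K3ʷ treat ½ differently under the binary connectives.

1; ½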